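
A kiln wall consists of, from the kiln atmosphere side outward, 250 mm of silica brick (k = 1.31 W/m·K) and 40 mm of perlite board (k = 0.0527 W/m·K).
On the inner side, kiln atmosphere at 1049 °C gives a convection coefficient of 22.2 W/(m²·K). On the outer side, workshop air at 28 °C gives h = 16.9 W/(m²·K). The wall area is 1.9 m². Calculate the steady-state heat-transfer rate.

Model the wall as resistances in series:
R_inner film = 1/(h_i·A) = 1/(22.2×1.9) = 0.02371 K/W
R_silica brick = L/(kA) = 0.25/(1.31×1.9) = 0.1004 K/W
R_perlite board = L/(kA) = 0.04/(0.0527×1.9) = 0.3995 K/W
R_outer film = 1/(h_o·A) = 1/(16.9×1.9) = 0.03114 K/W
R_total = 0.5548 K/W
Q = ΔT / R_total = 1021 / 0.5548

Q ≈ 1840 W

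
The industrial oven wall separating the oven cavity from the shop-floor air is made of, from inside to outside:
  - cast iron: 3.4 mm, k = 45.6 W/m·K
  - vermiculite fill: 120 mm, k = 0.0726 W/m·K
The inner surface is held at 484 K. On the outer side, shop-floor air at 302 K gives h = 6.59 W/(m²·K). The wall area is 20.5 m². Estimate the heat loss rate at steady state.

Q ≈ 2070 W

Using the resistance-network approach (series):
R_cast iron = L/(kA) = 0.0034/(45.6×20.5) = 3.637×10^-6 K/W
R_vermiculite fill = L/(kA) = 0.12/(0.0726×20.5) = 0.08063 K/W
R_outer film = 1/(h_o·A) = 1/(6.59×20.5) = 0.007402 K/W
R_total = 0.08803 K/W
Q = ΔT / R_total = 182 / 0.08803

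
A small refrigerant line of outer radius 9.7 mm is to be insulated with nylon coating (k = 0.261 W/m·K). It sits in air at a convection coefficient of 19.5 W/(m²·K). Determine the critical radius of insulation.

For a cylinder r_cr = k/h = 0.261/19.5
r_cr = 13.4 mm; since the bare radius (9.7 mm) is below r_cr, adding a thin layer of insulation will *increase* heat loss.

r_cr ≈ 13.4 mm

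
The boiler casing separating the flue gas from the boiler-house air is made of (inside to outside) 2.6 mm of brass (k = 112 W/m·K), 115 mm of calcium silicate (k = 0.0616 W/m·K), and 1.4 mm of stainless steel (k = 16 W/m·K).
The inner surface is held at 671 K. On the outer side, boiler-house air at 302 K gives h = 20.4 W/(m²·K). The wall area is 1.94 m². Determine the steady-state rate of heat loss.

Using the resistance-network approach (series):
R_brass = L/(kA) = 0.0026/(112×1.94) = 1.197×10^-5 K/W
R_calcium silicate = L/(kA) = 0.115/(0.0616×1.94) = 0.9623 K/W
R_stainless steel = L/(kA) = 0.0014/(16×1.94) = 4.51×10^-5 K/W
R_outer film = 1/(h_o·A) = 1/(20.4×1.94) = 0.02527 K/W
R_total = 0.9876 K/W
Q = ΔT / R_total = 369 / 0.9876

Q ≈ 374 W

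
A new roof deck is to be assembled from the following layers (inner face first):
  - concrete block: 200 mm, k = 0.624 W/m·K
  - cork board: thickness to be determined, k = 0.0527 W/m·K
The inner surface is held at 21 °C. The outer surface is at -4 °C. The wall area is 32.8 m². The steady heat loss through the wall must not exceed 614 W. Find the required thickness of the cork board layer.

L ≈ 53.5 mm

Thermal resistances in series:
R_concrete block = L/(kA) = 0.2/(0.624×32.8) = 0.009772 K/W
Sum of the known resistances R_other = 0.009772 K/W
Required total resistance R_tot = ΔT/Q_allow = 25/614 = 0.04072 K/W
R_cork board = R_tot − R_other = 0.03094 K/W
L = R·k·A = 0.03094×0.0527×32.8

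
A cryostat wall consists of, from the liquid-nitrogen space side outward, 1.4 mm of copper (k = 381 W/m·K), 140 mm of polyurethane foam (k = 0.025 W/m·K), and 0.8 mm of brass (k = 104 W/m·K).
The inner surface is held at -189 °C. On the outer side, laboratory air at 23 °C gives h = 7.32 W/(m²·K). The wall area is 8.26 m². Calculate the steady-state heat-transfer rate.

Q ≈ 305 W

Thermal resistances in series:
R_copper = L/(kA) = 0.0014/(381×8.26) = 4.449×10^-7 K/W
R_polyurethane foam = L/(kA) = 0.14/(0.025×8.26) = 0.678 K/W
R_brass = L/(kA) = 0.0008/(104×8.26) = 9.313×10^-7 K/W
R_outer film = 1/(h_o·A) = 1/(7.32×8.26) = 0.01654 K/W
R_total = 0.6945 K/W
Q = ΔT / R_total = 212 / 0.6945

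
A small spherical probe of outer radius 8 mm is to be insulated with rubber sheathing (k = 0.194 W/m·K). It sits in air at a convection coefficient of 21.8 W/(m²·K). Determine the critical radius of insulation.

For a sphere r_cr = 2k/h = 2×0.194/21.8
r_cr = 17.8 mm; since the bare radius (8 mm) is below r_cr, adding a thin layer of insulation will *increase* heat loss.

r_cr ≈ 17.8 mm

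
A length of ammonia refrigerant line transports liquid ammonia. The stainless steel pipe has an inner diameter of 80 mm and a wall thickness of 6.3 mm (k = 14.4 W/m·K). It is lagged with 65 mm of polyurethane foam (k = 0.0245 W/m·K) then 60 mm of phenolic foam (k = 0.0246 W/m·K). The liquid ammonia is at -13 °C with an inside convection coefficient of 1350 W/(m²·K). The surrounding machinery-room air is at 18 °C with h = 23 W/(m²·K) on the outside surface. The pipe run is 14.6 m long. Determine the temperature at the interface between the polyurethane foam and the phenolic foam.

Radial resistances (cylindrical: R_cond = ln(r_o/r_i)/(2πkL), R_conv = 1/(h·2πrL)):
R_inner film = 1/(h_i·2πr₁L) = 1/(1350×2π×0.04×14.6) = 2.019×10^-4 K/W
R_stainless steel pipe wall = ln(46.3/40)/(2π×14.4×14.6) = 1.107×10^-4 K/W
R_polyurethane foam = ln(111.3/46.3)/(2π×0.0245×14.6) = 0.3903 K/W
R_phenolic foam = ln(171.3/111.3)/(2π×0.0246×14.6) = 0.1911 K/W
R_outer film = 1/(h_o·2πr_oL) = 1/(23×2π×0.1713×14.6) = 0.002767 K/W
R_total = 0.5844 K/W
Q = ΔT/R_total = 31/0.5844
Q = 53 W
T_interface = T_inner + Q·ΣR(inner→interface) = -13 + 53×0.3906

T ≈ 7.72 °C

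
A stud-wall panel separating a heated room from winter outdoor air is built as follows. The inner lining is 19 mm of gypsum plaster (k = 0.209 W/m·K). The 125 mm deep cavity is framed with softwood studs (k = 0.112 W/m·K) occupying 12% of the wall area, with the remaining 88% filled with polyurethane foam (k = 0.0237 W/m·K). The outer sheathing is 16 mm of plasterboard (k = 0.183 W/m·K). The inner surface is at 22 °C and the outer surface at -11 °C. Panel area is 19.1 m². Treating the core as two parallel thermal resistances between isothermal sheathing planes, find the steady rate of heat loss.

Sheathing layers in series; stud and cavity paths in parallel between them.
R_inner = 0.019/(0.209×19.1) = 0.00476 K/W
R_stud  = 0.125/(0.112×0.12×19.1) = 0.4869 K/W
R_cav   = 0.125/(0.0237×0.88×19.1) = 0.3138 K/W
1/R_core = 1/R_stud + 1/R_cav → R_core = 0.1908 K/W
R_outer = 0.016/(0.183×19.1) = 0.004578 K/W
R_total = 0.2002 K/W
Q = ΔT/R_total = 33/0.2002

Q ≈ 165 W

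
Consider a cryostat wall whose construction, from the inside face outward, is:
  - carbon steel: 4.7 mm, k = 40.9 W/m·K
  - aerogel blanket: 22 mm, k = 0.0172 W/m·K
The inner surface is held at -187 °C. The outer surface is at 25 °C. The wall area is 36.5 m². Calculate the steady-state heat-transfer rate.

Q ≈ 6050 W

Thermal resistances in series:
R_carbon steel = L/(kA) = 0.0047/(40.9×36.5) = 3.148×10^-6 K/W
R_aerogel blanket = L/(kA) = 0.022/(0.0172×36.5) = 0.03504 K/W
R_total = 0.03505 K/W
Q = ΔT / R_total = 212 / 0.03505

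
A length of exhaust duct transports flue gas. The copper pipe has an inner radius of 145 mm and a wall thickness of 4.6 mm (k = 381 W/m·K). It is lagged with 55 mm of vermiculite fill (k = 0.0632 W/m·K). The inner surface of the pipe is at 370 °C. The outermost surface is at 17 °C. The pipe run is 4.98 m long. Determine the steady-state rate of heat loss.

Per-layer cylindrical resistances, series-summed:
R_copper pipe wall = ln(149.6/145)/(2π×381×4.98) = 2.62×10^-6 K/W
R_vermiculite fill = ln(204.6/149.6)/(2π×0.0632×4.98) = 0.1583 K/W
R_total = 0.1583 K/W
Q = ΔT/R_total = 353/0.1583

Q ≈ 2230 W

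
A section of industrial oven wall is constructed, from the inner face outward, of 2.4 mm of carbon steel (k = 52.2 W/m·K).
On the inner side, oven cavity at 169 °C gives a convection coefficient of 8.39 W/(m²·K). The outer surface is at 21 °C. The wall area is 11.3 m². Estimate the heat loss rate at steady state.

Q ≈ 14000 W

Thermal resistances in series:
R_inner film = 1/(h_i·A) = 1/(8.39×11.3) = 0.01055 K/W
R_carbon steel = L/(kA) = 0.0024/(52.2×11.3) = 4.069×10^-6 K/W
R_total = 0.01055 K/W
Q = ΔT / R_total = 148 / 0.01055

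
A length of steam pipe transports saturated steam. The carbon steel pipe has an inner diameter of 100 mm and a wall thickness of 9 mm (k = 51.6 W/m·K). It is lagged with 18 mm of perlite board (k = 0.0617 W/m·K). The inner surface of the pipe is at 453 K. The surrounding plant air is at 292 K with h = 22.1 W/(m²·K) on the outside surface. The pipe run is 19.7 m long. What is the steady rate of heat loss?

Per-layer cylindrical resistances, series-summed:
R_carbon steel pipe wall = ln(59/50)/(2π×51.6×19.7) = 2.591×10^-5 K/W
R_perlite board = ln(77/59)/(2π×0.0617×19.7) = 0.03486 K/W
R_outer film = 1/(h_o·2πr_oL) = 1/(22.1×2π×0.077×19.7) = 0.004748 K/W
R_total = 0.03964 K/W
Q = ΔT/R_total = 161/0.03964

Q ≈ 4060 W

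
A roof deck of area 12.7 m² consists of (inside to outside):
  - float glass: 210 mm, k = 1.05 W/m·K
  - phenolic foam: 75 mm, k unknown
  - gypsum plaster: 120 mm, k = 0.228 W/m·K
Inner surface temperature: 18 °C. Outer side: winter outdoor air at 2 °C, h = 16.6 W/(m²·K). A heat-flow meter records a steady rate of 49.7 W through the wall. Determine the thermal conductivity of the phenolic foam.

k ≈ 0.0227 W/(m·K)

Thermal resistances in series:
R_float glass = L/(kA) = 0.21/(1.05×12.7) = 0.01575 K/W
R_gypsum plaster = L/(kA) = 0.12/(0.228×12.7) = 0.04144 K/W
R_outer film = 1/(h_o·A) = 1/(16.6×12.7) = 0.004743 K/W
Sum of known resistances R_other = 0.06193 K/W
Total R = ΔT/Q = 16/49.7 = 0.3219 K/W
R_phenolic foam = R_total − R_other = 0.26 K/W
k = L/(R·A) = 0.075/(0.26×12.7)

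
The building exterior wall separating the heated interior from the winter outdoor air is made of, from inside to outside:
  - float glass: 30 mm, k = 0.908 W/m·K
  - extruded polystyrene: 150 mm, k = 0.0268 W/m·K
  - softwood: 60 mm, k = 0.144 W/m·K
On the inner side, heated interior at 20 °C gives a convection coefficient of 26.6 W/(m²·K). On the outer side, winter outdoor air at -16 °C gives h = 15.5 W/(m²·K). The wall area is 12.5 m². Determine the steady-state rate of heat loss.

Model the wall as resistances in series:
R_inner film = 1/(h_i·A) = 1/(26.6×12.5) = 0.003008 K/W
R_float glass = L/(kA) = 0.03/(0.908×12.5) = 0.002643 K/W
R_extruded polystyrene = L/(kA) = 0.15/(0.0268×12.5) = 0.4478 K/W
R_softwood = L/(kA) = 0.06/(0.144×12.5) = 0.03333 K/W
R_outer film = 1/(h_o·A) = 1/(15.5×12.5) = 0.005161 K/W
R_total = 0.4919 K/W
Q = ΔT / R_total = 36 / 0.4919

Q ≈ 73.2 W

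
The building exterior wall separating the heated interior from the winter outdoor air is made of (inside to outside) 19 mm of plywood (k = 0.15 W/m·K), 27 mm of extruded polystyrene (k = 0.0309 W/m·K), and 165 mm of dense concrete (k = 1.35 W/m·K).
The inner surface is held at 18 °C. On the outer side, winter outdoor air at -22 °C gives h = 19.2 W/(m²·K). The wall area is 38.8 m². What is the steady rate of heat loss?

Treating each layer as a thermal resistance in series:
R_plywood = L/(kA) = 0.019/(0.15×38.8) = 0.003265 K/W
R_extruded polystyrene = L/(kA) = 0.027/(0.0309×38.8) = 0.02252 K/W
R_dense concrete = L/(kA) = 0.165/(1.35×38.8) = 0.00315 K/W
R_outer film = 1/(h_o·A) = 1/(19.2×38.8) = 0.001342 K/W
R_total = 0.03028 K/W
Q = ΔT / R_total = 40 / 0.03028

Q ≈ 1320 W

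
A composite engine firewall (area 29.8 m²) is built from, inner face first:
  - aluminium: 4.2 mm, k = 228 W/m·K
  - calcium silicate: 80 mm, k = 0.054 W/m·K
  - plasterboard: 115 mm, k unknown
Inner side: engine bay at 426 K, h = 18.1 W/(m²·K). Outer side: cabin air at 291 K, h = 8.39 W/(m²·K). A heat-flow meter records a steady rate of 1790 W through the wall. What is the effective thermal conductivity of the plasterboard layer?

Treating each layer as a thermal resistance in series:
R_inner film = 1/(h_i·A) = 1/(18.1×29.8) = 0.001854 K/W
R_aluminium = L/(kA) = 0.0042/(228×29.8) = 6.182×10^-7 K/W
R_calcium silicate = L/(kA) = 0.08/(0.054×29.8) = 0.04971 K/W
R_outer film = 1/(h_o·A) = 1/(8.39×29.8) = 0.004 K/W
Sum of known resistances R_other = 0.05557 K/W
Total R = ΔT/Q = 135/1790 = 0.07542 K/W
R_plasterboard = R_total − R_other = 0.01985 K/W
k = L/(R·A) = 0.115/(0.01985×29.8)

k ≈ 0.194 W/(m·K)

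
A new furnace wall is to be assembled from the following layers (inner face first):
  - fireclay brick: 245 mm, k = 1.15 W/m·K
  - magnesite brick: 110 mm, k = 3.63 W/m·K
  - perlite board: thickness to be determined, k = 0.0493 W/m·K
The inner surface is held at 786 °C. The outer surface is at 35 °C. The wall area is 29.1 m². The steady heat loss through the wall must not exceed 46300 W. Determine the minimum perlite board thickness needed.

L ≈ 11.3 mm

Series thermal resistances:
R_fireclay brick = L/(kA) = 0.245/(1.15×29.1) = 0.007321 K/W
R_magnesite brick = L/(kA) = 0.11/(3.63×29.1) = 0.001041 K/W
Sum of the known resistances R_other = 0.008362 K/W
Required total resistance R_tot = ΔT/Q_allow = 751/46300 = 0.01622 K/W
R_perlite board = R_tot − R_other = 0.007858 K/W
L = R·k·A = 0.007858×0.0493×29.1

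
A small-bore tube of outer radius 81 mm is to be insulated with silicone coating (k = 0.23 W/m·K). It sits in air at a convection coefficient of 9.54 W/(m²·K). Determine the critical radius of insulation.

For a cylinder r_cr = k/h = 0.23/9.54
r_cr = 24.1 mm; since the bare radius (81 mm) is above r_cr, any added insulation will reduce heat loss.

r_cr ≈ 24.1 mm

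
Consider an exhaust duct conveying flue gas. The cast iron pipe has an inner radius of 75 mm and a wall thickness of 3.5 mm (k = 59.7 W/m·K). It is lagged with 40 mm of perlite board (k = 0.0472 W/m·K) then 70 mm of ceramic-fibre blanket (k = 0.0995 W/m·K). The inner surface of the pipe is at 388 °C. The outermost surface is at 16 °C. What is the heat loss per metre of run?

Treating each annulus and film as a series resistance:
R_cast iron pipe wall = ln(78.5/75)/(2π×59.7×1) = 1.216×10^-4 K/W
R_perlite board = ln(118.5/78.5)/(2π×0.0472×1) = 1.389 K/W
R_ceramic-fibre blanket = ln(188.5/118.5)/(2π×0.0995×1) = 0.7425 K/W
R_total = 2.131 K/W
Q = ΔT/R_total = 372/2.131

q′ ≈ 175 W/m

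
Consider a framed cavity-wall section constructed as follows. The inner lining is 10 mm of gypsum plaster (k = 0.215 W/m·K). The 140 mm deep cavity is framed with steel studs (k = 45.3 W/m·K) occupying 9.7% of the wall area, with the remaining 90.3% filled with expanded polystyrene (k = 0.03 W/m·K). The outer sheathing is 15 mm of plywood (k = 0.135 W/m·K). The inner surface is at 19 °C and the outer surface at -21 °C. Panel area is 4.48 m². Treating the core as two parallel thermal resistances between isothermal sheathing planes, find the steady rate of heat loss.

Sheathing layers in series; stud and cavity paths in parallel between them.
R_inner = 0.01/(0.215×4.48) = 0.01038 K/W
R_stud  = 0.14/(45.3×0.097×4.48) = 0.007112 K/W
R_cav   = 0.14/(0.03×0.903×4.48) = 1.154 K/W
1/R_core = 1/R_stud + 1/R_cav → R_core = 0.007068 K/W
R_outer = 0.015/(0.135×4.48) = 0.0248 K/W
R_total = 0.04225 K/W
Q = ΔT/R_total = 40/0.04225

Q ≈ 947 W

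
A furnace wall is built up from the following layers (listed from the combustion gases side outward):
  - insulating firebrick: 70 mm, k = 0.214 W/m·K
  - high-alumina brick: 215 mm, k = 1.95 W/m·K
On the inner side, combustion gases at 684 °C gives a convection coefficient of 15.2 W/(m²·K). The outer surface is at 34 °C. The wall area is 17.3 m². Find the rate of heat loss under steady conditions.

Model the wall as resistances in series:
R_inner film = 1/(h_i·A) = 1/(15.2×17.3) = 0.003803 K/W
R_insulating firebrick = L/(kA) = 0.07/(0.214×17.3) = 0.01891 K/W
R_high-alumina brick = L/(kA) = 0.215/(1.95×17.3) = 0.006373 K/W
R_total = 0.02908 K/W
Q = ΔT / R_total = 650 / 0.02908

Q ≈ 22300 W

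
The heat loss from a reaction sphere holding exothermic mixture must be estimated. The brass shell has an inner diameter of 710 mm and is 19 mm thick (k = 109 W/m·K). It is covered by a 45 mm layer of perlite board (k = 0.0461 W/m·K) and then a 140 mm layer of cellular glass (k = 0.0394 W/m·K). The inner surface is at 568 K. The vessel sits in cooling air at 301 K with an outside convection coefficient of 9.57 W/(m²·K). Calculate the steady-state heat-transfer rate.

For a spherical shell R = (1/r₁ − 1/r₂)/(4πk); film R = 1/(h·4πr²). In series:
R_brass shell = (1/0.355 − 1/0.374)/(4π×109) = 1.045×10^-4 K/W
R_perlite board = (1/0.374 − 1/0.419)/(4π×0.0461) = 0.4957 K/W
R_cellular glass = (1/0.419 − 1/0.559)/(4π×0.0394) = 1.207 K/W
R_outer film = 1/(h·4πr_o²) = 1/(9.57×4π×0.559²) = 0.02661 K/W
R_total = 1.73 K/W
Q = ΔT/R_total = 267/1.73

Q ≈ 154 W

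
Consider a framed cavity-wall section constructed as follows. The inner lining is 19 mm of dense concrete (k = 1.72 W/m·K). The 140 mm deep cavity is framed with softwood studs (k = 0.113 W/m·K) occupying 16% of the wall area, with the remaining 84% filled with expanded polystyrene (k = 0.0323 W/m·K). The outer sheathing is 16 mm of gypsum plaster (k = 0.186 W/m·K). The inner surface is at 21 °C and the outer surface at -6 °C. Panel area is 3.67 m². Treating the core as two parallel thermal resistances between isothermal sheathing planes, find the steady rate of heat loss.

Sheathing layers in series; stud and cavity paths in parallel between them.
R_inner = 0.019/(1.72×3.67) = 0.00301 K/W
R_stud  = 0.14/(0.113×0.16×3.67) = 2.11 K/W
R_cav   = 0.14/(0.0323×0.84×3.67) = 1.406 K/W
1/R_core = 1/R_stud + 1/R_cav → R_core = 0.8437 K/W
R_outer = 0.016/(0.186×3.67) = 0.02344 K/W
R_total = 0.8702 K/W
Q = ΔT/R_total = 27/0.8702

Q ≈ 31 W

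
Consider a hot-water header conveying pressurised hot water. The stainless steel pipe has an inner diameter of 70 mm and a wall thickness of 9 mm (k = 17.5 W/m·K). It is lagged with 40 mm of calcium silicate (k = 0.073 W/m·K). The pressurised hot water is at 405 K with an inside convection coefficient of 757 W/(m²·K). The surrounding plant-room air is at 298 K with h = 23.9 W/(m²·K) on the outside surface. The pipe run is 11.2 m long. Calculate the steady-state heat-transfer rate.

Radial resistances (cylindrical: R_cond = ln(r_o/r_i)/(2πkL), R_conv = 1/(h·2πrL)):
R_inner film = 1/(h_i·2πr₁L) = 1/(757×2π×0.035×11.2) = 5.363×10^-4 K/W
R_stainless steel pipe wall = ln(44/35)/(2π×17.5×11.2) = 1.858×10^-4 K/W
R_calcium silicate = ln(84/44)/(2π×0.073×11.2) = 0.1259 K/W
R_outer film = 1/(h_o·2πr_oL) = 1/(23.9×2π×0.084×11.2) = 0.007078 K/W
R_total = 0.1337 K/W
Q = ΔT/R_total = 107/0.1337

Q ≈ 800 W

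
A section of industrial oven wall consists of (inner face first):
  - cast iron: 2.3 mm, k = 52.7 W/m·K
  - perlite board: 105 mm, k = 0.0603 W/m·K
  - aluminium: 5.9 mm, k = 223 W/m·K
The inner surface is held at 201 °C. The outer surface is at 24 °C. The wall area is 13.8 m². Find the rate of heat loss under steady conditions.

Q ≈ 1400 W

Thermal resistances in series:
R_cast iron = L/(kA) = 0.0023/(52.7×13.8) = 3.163×10^-6 K/W
R_perlite board = L/(kA) = 0.105/(0.0603×13.8) = 0.1262 K/W
R_aluminium = L/(kA) = 0.0059/(223×13.8) = 1.917×10^-6 K/W
R_total = 0.1262 K/W
Q = ΔT / R_total = 177 / 0.1262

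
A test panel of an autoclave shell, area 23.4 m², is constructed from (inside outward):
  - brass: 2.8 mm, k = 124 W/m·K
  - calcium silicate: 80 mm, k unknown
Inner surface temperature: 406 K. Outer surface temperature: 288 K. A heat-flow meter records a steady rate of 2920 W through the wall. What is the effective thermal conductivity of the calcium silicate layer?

k ≈ 0.0846 W/(m·K)

Treating each layer as a thermal resistance in series:
R_brass = L/(kA) = 0.0028/(124×23.4) = 9.65×10^-7 K/W
Sum of known resistances R_other = 9.65×10^-7 K/W
Total R = ΔT/Q = 118/2920 = 0.04041 K/W
R_calcium silicate = R_total − R_other = 0.04041 K/W
k = L/(R·A) = 0.08/(0.04041×23.4)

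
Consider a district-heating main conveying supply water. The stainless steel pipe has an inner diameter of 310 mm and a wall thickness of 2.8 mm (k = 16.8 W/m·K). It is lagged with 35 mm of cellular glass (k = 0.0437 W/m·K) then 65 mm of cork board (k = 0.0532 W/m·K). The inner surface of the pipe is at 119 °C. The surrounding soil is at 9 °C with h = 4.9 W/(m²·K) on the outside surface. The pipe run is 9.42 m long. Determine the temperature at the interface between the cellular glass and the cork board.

T ≈ 72.5 °C

Treating each annulus and film as a series resistance:
R_stainless steel pipe wall = ln(157.8/155)/(2π×16.8×9.42) = 1.8×10^-5 K/W
R_cellular glass = ln(192.8/157.8)/(2π×0.0437×9.42) = 0.07745 K/W
R_cork board = ln(257.8/192.8)/(2π×0.0532×9.42) = 0.09227 K/W
R_outer film = 1/(h_o·2πr_oL) = 1/(4.9×2π×0.2578×9.42) = 0.01337 K/W
R_total = 0.1831 K/W
Q = ΔT/R_total = 110/0.1831
Q = 601 W
T_interface = T_inner − Q·ΣR(inner→interface) = 119 − 601×0.07747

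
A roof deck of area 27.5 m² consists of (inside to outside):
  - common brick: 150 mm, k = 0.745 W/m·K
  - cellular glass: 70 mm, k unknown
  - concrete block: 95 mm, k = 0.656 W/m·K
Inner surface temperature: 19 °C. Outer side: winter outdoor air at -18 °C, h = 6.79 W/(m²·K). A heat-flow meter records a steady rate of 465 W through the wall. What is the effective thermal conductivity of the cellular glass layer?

k ≈ 0.0413 W/(m·K)

Series thermal resistances:
R_common brick = L/(kA) = 0.15/(0.745×27.5) = 0.007322 K/W
R_concrete block = L/(kA) = 0.095/(0.656×27.5) = 0.005266 K/W
R_outer film = 1/(h_o·A) = 1/(6.79×27.5) = 0.005355 K/W
Sum of known resistances R_other = 0.01794 K/W
Total R = ΔT/Q = 37/465 = 0.07957 K/W
R_cellular glass = R_total − R_other = 0.06163 K/W
k = L/(R·A) = 0.07/(0.06163×27.5)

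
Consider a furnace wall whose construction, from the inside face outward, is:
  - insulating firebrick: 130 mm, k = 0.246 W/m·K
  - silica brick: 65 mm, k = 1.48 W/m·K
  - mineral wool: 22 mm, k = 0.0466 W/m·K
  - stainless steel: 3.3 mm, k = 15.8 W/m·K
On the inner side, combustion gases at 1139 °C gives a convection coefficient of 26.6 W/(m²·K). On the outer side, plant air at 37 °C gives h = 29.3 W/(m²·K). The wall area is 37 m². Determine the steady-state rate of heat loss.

Q ≈ 36500 W

Thermal resistances in series:
R_inner film = 1/(h_i·A) = 1/(26.6×37) = 0.001016 K/W
R_insulating firebrick = L/(kA) = 0.13/(0.246×37) = 0.01428 K/W
R_silica brick = L/(kA) = 0.065/(1.48×37) = 0.001187 K/W
R_mineral wool = L/(kA) = 0.022/(0.0466×37) = 0.01276 K/W
R_stainless steel = L/(kA) = 0.0033/(15.8×37) = 5.645×10^-6 K/W
R_outer film = 1/(h_o·A) = 1/(29.3×37) = 9.224×10^-4 K/W
R_total = 0.03017 K/W
Q = ΔT / R_total = 1102 / 0.03017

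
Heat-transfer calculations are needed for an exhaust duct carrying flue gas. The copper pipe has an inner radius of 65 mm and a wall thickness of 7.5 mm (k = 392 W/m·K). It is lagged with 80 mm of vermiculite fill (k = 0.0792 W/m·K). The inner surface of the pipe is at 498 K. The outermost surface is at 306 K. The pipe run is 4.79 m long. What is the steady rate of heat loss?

For a radial system each layer contributes R = ln(r_out/r_in)/(2πkL); films add R = 1/(hA).
R_copper pipe wall = ln(72.5/65)/(2π×392×4.79) = 9.256×10^-6 K/W
R_vermiculite fill = ln(152.5/72.5)/(2π×0.0792×4.79) = 0.312 K/W
R_total = 0.312 K/W
Q = ΔT/R_total = 192/0.312

Q ≈ 615 W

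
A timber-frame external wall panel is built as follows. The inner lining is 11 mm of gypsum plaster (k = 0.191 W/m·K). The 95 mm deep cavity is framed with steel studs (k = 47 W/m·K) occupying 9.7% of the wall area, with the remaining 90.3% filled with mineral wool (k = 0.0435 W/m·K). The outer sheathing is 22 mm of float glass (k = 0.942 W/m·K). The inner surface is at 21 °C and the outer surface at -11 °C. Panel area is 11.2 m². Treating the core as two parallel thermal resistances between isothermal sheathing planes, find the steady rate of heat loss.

Q ≈ 3530 W

Sheathing layers in series; stud and cavity paths in parallel between them.
R_inner = 0.011/(0.191×11.2) = 0.005142 K/W
R_stud  = 0.095/(47×0.097×11.2) = 0.001861 K/W
R_cav   = 0.095/(0.0435×0.903×11.2) = 0.2159 K/W
1/R_core = 1/R_stud + 1/R_cav → R_core = 0.001845 K/W
R_outer = 0.022/(0.942×11.2) = 0.002085 K/W
R_total = 0.009072 K/W
Q = ΔT/R_total = 32/0.009072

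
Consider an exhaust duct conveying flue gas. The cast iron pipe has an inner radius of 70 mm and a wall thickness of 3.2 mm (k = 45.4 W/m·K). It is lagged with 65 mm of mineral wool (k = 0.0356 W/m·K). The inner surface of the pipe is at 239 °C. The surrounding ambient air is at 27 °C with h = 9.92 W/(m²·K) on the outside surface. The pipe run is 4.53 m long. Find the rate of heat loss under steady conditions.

Q ≈ 325 W

Treating each annulus and film as a series resistance:
R_cast iron pipe wall = ln(73.2/70)/(2π×45.4×4.53) = 3.459×10^-5 K/W
R_mineral wool = ln(138.2/73.2)/(2π×0.0356×4.53) = 0.6272 K/W
R_outer film = 1/(h_o·2πr_oL) = 1/(9.92×2π×0.1382×4.53) = 0.02563 K/W
R_total = 0.6528 K/W
Q = ΔT/R_total = 212/0.6528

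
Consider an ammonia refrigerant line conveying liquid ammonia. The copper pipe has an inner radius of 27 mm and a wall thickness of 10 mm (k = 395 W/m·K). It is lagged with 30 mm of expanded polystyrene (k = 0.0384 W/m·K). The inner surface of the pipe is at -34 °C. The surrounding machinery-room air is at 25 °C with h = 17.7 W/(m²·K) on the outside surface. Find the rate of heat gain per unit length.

For a radial system each layer contributes R = ln(r_out/r_in)/(2πkL); films add R = 1/(hA).
R_copper pipe wall = ln(37/27)/(2π×395×1) = 1.27×10^-4 K/W
R_expanded polystyrene = ln(67/37)/(2π×0.0384×1) = 2.461 K/W
R_outer film = 1/(h_o·2πr_oL) = 1/(17.7×2π×0.067×1) = 0.1342 K/W
R_total = 2.595 K/W
Q = ΔT/R_total = 59/2.595

q′ ≈ 22.7 W/m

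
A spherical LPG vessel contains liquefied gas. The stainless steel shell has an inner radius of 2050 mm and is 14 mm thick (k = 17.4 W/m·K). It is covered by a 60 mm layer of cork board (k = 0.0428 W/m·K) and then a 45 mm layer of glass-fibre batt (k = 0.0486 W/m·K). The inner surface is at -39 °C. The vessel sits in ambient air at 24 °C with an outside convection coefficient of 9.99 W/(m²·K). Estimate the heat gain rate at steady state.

Spherical conduction: R = (1/r_in − 1/r_out)/(4πk) per layer; series-sum.
R_stainless steel shell = (1/2.05 − 1/2.064)/(4π×17.4) = 1.513×10^-5 K/W
R_cork board = (1/2.064 − 1/2.124)/(4π×0.0428) = 0.02545 K/W
R_glass-fibre batt = (1/2.124 − 1/2.169)/(4π×0.0486) = 0.01599 K/W
R_outer film = 1/(h·4πr_o²) = 1/(9.99×4π×2.169²) = 0.001693 K/W
R_total = 0.04315 K/W
Q = ΔT/R_total = 63/0.04315

Q ≈ 1460 W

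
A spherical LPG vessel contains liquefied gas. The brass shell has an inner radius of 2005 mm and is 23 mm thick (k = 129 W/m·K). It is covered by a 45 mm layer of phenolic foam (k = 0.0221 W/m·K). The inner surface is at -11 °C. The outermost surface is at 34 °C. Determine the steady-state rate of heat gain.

Radial (spherical) resistances in series:
R_brass shell = (1/2.005 − 1/2.028)/(4π×129) = 3.489×10^-6 K/W
R_phenolic foam = (1/2.028 − 1/2.073)/(4π×0.0221) = 0.03854 K/W
R_total = 0.03855 K/W
Q = ΔT/R_total = 45/0.03855

Q ≈ 1170 W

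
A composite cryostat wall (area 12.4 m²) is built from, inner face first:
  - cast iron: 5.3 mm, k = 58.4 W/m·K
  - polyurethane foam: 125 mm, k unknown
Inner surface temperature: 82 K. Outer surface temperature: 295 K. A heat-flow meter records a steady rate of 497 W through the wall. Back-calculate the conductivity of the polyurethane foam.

k ≈ 0.0235 W/(m·K)

Series thermal resistances:
R_cast iron = L/(kA) = 0.0053/(58.4×12.4) = 7.319×10^-6 K/W
Sum of known resistances R_other = 7.319×10^-6 K/W
Total R = ΔT/Q = 213/497 = 0.4286 K/W
R_polyurethane foam = R_total − R_other = 0.4286 K/W
k = L/(R·A) = 0.125/(0.4286×12.4)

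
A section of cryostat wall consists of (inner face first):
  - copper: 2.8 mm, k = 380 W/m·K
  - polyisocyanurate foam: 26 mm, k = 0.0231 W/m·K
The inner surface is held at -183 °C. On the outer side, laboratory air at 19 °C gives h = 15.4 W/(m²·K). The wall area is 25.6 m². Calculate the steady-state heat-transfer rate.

Q ≈ 4340 W

Treating each layer as a thermal resistance in series:
R_copper = L/(kA) = 0.0028/(380×25.6) = 2.878×10^-7 K/W
R_polyisocyanurate foam = L/(kA) = 0.026/(0.0231×25.6) = 0.04397 K/W
R_outer film = 1/(h_o·A) = 1/(15.4×25.6) = 0.002537 K/W
R_total = 0.0465 K/W
Q = ΔT / R_total = 202 / 0.0465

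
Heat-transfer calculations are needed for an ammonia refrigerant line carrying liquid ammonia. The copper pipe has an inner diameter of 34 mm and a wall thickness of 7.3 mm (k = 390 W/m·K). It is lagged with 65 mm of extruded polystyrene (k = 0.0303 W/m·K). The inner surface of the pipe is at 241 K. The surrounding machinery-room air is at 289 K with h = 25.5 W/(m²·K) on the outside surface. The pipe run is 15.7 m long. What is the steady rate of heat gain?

Radial resistances (cylindrical: R_cond = ln(r_o/r_i)/(2πkL), R_conv = 1/(h·2πrL)):
R_copper pipe wall = ln(24.3/17)/(2π×390×15.7) = 9.286×10^-6 K/W
R_extruded polystyrene = ln(89.3/24.3)/(2π×0.0303×15.7) = 0.4354 K/W
R_outer film = 1/(h_o·2πr_oL) = 1/(25.5×2π×0.0893×15.7) = 0.004452 K/W
R_total = 0.4399 K/W
Q = ΔT/R_total = 48/0.4399

Q ≈ 109 W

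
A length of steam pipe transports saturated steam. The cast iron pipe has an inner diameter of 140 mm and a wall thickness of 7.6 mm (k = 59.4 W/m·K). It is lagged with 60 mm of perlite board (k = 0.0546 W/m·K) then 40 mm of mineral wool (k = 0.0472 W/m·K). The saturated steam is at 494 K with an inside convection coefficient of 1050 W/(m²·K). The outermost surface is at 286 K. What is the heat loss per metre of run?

Radial resistances (cylindrical: R_cond = ln(r_o/r_i)/(2πkL), R_conv = 1/(h·2πrL)):
R_inner film = 1/(h_i·2πr₁L) = 1/(1050×2π×0.07×1) = 0.002165 K/W
R_cast iron pipe wall = ln(77.6/70)/(2π×59.4×1) = 2.762×10^-4 K/W
R_perlite board = ln(137.6/77.6)/(2π×0.0546×1) = 1.67 K/W
R_mineral wool = ln(177.6/137.6)/(2π×0.0472×1) = 0.8605 K/W
R_total = 2.533 K/W
Q = ΔT/R_total = 208/2.533

q′ ≈ 82.1 W/m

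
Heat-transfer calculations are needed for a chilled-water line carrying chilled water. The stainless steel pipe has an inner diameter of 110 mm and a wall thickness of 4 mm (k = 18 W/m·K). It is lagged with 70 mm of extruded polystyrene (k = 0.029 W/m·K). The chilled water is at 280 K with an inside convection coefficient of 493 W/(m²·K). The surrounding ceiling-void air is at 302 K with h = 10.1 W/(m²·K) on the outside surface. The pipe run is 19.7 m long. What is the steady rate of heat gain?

For a radial system each layer contributes R = ln(r_out/r_in)/(2πkL); films add R = 1/(hA).
R_inner film = 1/(h_i·2πr₁L) = 1/(493×2π×0.055×19.7) = 2.98×10^-4 K/W
R_stainless steel pipe wall = ln(59/55)/(2π×18×19.7) = 3.151×10^-5 K/W
R_extruded polystyrene = ln(129/59)/(2π×0.029×19.7) = 0.2179 K/W
R_outer film = 1/(h_o·2πr_oL) = 1/(10.1×2π×0.129×19.7) = 0.006201 K/W
R_total = 0.2245 K/W
Q = ΔT/R_total = 22/0.2245

Q ≈ 98 W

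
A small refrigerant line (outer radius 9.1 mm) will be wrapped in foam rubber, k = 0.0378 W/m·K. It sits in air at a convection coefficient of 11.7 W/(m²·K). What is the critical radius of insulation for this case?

For a cylinder r_cr = k/h = 0.0378/11.7
r_cr = 3.23 mm; since the bare radius (9.1 mm) is above r_cr, any added insulation will reduce heat loss.

r_cr ≈ 3.23 mm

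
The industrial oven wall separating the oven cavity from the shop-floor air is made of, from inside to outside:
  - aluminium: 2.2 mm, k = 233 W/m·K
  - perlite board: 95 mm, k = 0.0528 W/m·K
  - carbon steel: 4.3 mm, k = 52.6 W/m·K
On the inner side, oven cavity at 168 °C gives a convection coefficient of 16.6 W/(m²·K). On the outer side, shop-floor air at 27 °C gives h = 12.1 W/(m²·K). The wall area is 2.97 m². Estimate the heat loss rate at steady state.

Q ≈ 216 W

Using the resistance-network approach (series):
R_inner film = 1/(h_i·A) = 1/(16.6×2.97) = 0.02028 K/W
R_aluminium = L/(kA) = 0.0022/(233×2.97) = 3.179×10^-6 K/W
R_perlite board = L/(kA) = 0.095/(0.0528×2.97) = 0.6058 K/W
R_carbon steel = L/(kA) = 0.0043/(52.6×2.97) = 2.752×10^-5 K/W
R_outer film = 1/(h_o·A) = 1/(12.1×2.97) = 0.02783 K/W
R_total = 0.6539 K/W
Q = ΔT / R_total = 141 / 0.6539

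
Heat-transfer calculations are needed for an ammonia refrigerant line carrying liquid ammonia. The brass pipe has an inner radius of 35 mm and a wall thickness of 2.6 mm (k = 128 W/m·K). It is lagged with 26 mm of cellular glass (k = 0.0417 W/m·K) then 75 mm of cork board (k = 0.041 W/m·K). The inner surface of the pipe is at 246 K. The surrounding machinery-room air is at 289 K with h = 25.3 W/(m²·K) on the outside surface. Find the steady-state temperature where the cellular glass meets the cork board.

Radial resistances (cylindrical: R_cond = ln(r_o/r_i)/(2πkL), R_conv = 1/(h·2πrL)):
R_brass pipe wall = ln(37.6/35)/(2π×128×1) = 8.91×10^-5 K/W
R_cellular glass = ln(63.6/37.6)/(2π×0.0417×1) = 2.006 K/W
R_cork board = ln(138.6/63.6)/(2π×0.041×1) = 3.024 K/W
R_outer film = 1/(h_o·2πr_oL) = 1/(25.3×2π×0.1386×1) = 0.04539 K/W
R_total = 5.075 K/W
Q = ΔT/R_total = 43/5.075
Q = 8.47 W/m
T_interface = T_inner + Q·ΣR(inner→interface) = 246 + 8.47×2.006

T ≈ 263 K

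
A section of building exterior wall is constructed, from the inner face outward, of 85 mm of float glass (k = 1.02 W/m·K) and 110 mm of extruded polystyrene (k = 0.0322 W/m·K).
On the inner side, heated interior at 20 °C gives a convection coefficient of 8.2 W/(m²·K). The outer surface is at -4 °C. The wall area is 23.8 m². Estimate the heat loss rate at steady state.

Q ≈ 158 W

Model the wall as resistances in series:
R_inner film = 1/(h_i·A) = 1/(8.2×23.8) = 0.005124 K/W
R_float glass = L/(kA) = 0.085/(1.02×23.8) = 0.003501 K/W
R_extruded polystyrene = L/(kA) = 0.11/(0.0322×23.8) = 0.1435 K/W
R_total = 0.1522 K/W
Q = ΔT / R_total = 24 / 0.1522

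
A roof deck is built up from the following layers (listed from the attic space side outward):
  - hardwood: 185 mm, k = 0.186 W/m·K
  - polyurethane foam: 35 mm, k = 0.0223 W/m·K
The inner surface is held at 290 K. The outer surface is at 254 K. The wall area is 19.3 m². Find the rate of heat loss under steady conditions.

Q ≈ 271 W

Thermal resistances in series:
R_hardwood = L/(kA) = 0.185/(0.186×19.3) = 0.05153 K/W
R_polyurethane foam = L/(kA) = 0.035/(0.0223×19.3) = 0.08132 K/W
R_total = 0.1329 K/W
Q = ΔT / R_total = 36 / 0.1329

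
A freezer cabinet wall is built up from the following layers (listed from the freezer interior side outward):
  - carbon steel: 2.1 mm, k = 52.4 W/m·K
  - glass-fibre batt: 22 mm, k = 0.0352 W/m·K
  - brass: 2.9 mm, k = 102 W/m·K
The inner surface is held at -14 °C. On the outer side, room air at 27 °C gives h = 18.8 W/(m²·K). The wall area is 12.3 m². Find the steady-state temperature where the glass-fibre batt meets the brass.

Using the resistance-network approach (series):
R_carbon steel = L/(kA) = 0.0021/(52.4×12.3) = 3.258×10^-6 K/W
R_glass-fibre batt = L/(kA) = 0.022/(0.0352×12.3) = 0.05081 K/W
R_brass = L/(kA) = 0.0029/(102×12.3) = 2.311×10^-6 K/W
R_outer film = 1/(h_o·A) = 1/(18.8×12.3) = 0.004325 K/W
R_total = 0.05514 K/W;  Q = ΔT/R_total = 41/0.05514 = 743.5 W
T_interface = T_inner + Q·ΣR(inner→interface) = -14 + 744×0.05082

T ≈ 23.8 °C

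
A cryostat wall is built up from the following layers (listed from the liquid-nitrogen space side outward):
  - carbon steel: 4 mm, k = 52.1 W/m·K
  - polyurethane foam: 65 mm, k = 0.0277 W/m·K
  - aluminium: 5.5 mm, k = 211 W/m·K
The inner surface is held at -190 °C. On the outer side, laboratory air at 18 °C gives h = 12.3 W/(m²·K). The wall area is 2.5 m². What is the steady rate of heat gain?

Model the wall as resistances in series:
R_carbon steel = L/(kA) = 0.004/(52.1×2.5) = 3.071×10^-5 K/W
R_polyurethane foam = L/(kA) = 0.065/(0.0277×2.5) = 0.9386 K/W
R_aluminium = L/(kA) = 0.0055/(211×2.5) = 1.043×10^-5 K/W
R_outer film = 1/(h_o·A) = 1/(12.3×2.5) = 0.03252 K/W
R_total = 0.9712 K/W
Q = ΔT / R_total = 208 / 0.9712

Q ≈ 214 W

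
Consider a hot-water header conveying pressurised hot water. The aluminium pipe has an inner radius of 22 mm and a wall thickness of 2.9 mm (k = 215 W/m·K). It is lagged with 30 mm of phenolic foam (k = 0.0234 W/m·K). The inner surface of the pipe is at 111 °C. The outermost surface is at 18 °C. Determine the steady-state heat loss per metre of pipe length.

Cylindrical conduction, so R = ln(r₂/r₁)/(2πkL) per layer, in series:
R_aluminium pipe wall = ln(24.9/22)/(2π×215×1) = 9.166×10^-5 K/W
R_phenolic foam = ln(54.9/24.9)/(2π×0.0234×1) = 5.378 K/W
R_total = 5.378 K/W
Q = ΔT/R_total = 93/5.378

q′ ≈ 17.3 W/m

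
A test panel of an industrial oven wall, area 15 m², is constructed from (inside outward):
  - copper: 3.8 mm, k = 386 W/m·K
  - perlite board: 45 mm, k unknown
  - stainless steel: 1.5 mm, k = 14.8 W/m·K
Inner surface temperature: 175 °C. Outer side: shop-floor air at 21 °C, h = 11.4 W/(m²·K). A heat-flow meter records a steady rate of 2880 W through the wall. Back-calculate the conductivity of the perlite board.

k ≈ 0.063 W/(m·K)

Series thermal resistances:
R_copper = L/(kA) = 0.0038/(386×15) = 6.563×10^-7 K/W
R_stainless steel = L/(kA) = 0.0015/(14.8×15) = 6.757×10^-6 K/W
R_outer film = 1/(h_o·A) = 1/(11.4×15) = 0.005848 K/W
Sum of known resistances R_other = 0.005855 K/W
Total R = ΔT/Q = 154/2880 = 0.05347 K/W
R_perlite board = R_total − R_other = 0.04762 K/W
k = L/(R·A) = 0.045/(0.04762×15)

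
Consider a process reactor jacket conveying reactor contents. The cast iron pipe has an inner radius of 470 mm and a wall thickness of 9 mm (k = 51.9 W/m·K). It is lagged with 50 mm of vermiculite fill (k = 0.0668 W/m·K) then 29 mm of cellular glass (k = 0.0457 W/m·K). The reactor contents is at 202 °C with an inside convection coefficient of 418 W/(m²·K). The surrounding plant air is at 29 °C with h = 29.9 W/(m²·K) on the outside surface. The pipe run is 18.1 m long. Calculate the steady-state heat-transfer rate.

Cylindrical conduction, so R = ln(r₂/r₁)/(2πkL) per layer, in series:
R_inner film = 1/(h_i·2πr₁L) = 1/(418×2π×0.47×18.1) = 4.476×10^-5 K/W
R_cast iron pipe wall = ln(479/470)/(2π×51.9×18.1) = 3.214×10^-6 K/W
R_vermiculite fill = ln(529/479)/(2π×0.0668×18.1) = 0.01307 K/W
R_cellular glass = ln(558/529)/(2π×0.0457×18.1) = 0.01027 K/W
R_outer film = 1/(h_o·2πr_oL) = 1/(29.9×2π×0.558×18.1) = 5.27×10^-4 K/W
R_total = 0.02391 K/W
Q = ΔT/R_total = 173/0.02391

Q ≈ 7230 W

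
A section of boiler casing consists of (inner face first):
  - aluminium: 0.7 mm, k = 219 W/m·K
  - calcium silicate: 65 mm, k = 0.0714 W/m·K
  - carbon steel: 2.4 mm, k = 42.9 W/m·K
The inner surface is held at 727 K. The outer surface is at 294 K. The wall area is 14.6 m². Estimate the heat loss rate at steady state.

Q ≈ 6940 W

Thermal resistances in series:
R_aluminium = L/(kA) = 0.0007/(219×14.6) = 2.189×10^-7 K/W
R_calcium silicate = L/(kA) = 0.065/(0.0714×14.6) = 0.06235 K/W
R_carbon steel = L/(kA) = 0.0024/(42.9×14.6) = 3.832×10^-6 K/W
R_total = 0.06236 K/W
Q = ΔT / R_total = 433 / 0.06236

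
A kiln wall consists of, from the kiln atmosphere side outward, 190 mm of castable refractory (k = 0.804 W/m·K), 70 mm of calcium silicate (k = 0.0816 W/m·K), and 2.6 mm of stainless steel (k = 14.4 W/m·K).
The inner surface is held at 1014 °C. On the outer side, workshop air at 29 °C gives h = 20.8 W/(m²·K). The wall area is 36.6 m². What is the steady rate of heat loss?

Thermal resistances in series:
R_castable refractory = L/(kA) = 0.19/(0.804×36.6) = 0.006457 K/W
R_calcium silicate = L/(kA) = 0.07/(0.0816×36.6) = 0.02344 K/W
R_stainless steel = L/(kA) = 0.0026/(14.4×36.6) = 4.933×10^-6 K/W
R_outer film = 1/(h_o·A) = 1/(20.8×36.6) = 0.001314 K/W
R_total = 0.03121 K/W
Q = ΔT / R_total = 985 / 0.03121

Q ≈ 31600 W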